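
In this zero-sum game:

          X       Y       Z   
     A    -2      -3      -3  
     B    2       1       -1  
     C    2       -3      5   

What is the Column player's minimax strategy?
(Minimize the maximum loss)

Column should play Y, value = 1

Work:
Column player minimizes Row's maximum payoff:
Column X: max payoff to Row = 2
Column Y: max payoff to Row = 1
Column Z: max payoff to Row = 5
Minimum is 1, achieved by column Y.
Minimax strategy: Y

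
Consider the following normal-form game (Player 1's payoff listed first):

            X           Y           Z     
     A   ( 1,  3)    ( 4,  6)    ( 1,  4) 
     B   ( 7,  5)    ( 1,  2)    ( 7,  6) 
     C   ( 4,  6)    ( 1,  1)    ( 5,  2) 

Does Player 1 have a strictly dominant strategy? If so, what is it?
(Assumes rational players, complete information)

No strictly dominant strategy exists for Player 1

Work:
A strategy strictly dominates another if it gives a strictly higher payoff against every opponent action. Compare each pair of P1's strategies column-by-column:
  A vs B: [1 vs 7, 4 vs 1, 1 vs 7] → A does not strictly dominate B (column X: 1 ≤ 7)
  A vs C: [1 vs 4, 4 vs 1, 1 vs 5] → A does not strictly dominate C (column X: 1 ≤ 4)
  B vs A: [7 vs 1, 1 vs 4, 7 vs 1] → B does not strictly dominate A (column Y: 1 ≤ 4)
  B vs C: [7 vs 4, 1 vs 1, 7 vs 5] → B does not strictly dominate C (column Y: 1 ≤ 1)
  C vs A: [4 vs 1, 1 vs 4, 5 vs 1] → C does not strictly dominate A (column Y: 1 ≤ 4)
  C vs B: [4 vs 7, 1 vs 1, 5 vs 7] → C does not strictly dominate B (column X: 4 ≤ 7)
No single strategy strictly dominates all others → no strictly dominant strategy.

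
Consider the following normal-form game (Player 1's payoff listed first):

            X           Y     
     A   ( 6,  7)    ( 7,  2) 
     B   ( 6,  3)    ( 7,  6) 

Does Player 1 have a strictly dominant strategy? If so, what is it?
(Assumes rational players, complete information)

No strictly dominant strategy exists for Player 1

Work:
A strategy strictly dominates another if it gives a strictly higher payoff against every opponent action. Compare each pair of P1's strategies column-by-column:
  A vs B: [6 vs 6, 7 vs 7] → A does not strictly dominate B (column X: 6 ≤ 6)
  B vs A: [6 vs 6, 7 vs 7] → B does not strictly dominate A (column X: 6 ≤ 6)
No single strategy strictly dominates all others → no strictly dominant strategy.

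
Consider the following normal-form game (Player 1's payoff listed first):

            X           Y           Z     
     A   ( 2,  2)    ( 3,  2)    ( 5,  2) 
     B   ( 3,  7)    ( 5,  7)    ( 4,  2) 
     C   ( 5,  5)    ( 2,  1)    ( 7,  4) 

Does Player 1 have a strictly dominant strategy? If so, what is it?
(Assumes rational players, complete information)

No strictly dominant strategy exists for Player 1

Work:
A strategy strictly dominates another if it gives a strictly higher payoff against every opponent action. Compare each pair of P1's strategies column-by-column:
  A vs B: [2 vs 3, 3 vs 5, 5 vs 4] → A does not strictly dominate B (column X: 2 ≤ 3)
  A vs C: [2 vs 5, 3 vs 2, 5 vs 7] → A does not strictly dominate C (column X: 2 ≤ 5)
  B vs A: [3 vs 2, 5 vs 3, 4 vs 5] → B does not strictly dominate A (column Z: 4 ≤ 5)
  B vs C: [3 vs 5, 5 vs 2, 4 vs 7] → B does not strictly dominate C (column X: 3 ≤ 5)
  C vs A: [5 vs 2, 2 vs 3, 7 vs 5] → C does not strictly dominate A (column Y: 2 ≤ 3)
  C vs B: [5 vs 3, 2 vs 5, 7 vs 4] → C does not strictly dominate B (column Y: 2 ≤ 5)
No single strategy strictly dominates all others → no strictly dominant strategy.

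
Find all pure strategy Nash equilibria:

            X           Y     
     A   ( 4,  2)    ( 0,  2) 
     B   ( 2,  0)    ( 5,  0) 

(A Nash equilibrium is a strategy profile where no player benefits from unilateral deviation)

Nash equilibrium: (A, X), (B, Y)

Work:
Best responses:
  P1 vs X: payoffs [4, 2] → best response A (payoff 4)
  P1 vs Y: payoffs [0, 5] → best response B (payoff 5)
  P2 vs A: payoffs [2, 2] → best response X/Y (payoff 2)
  P2 vs B: payoffs [0, 0] → best response X/Y (payoff 0)
Mutual best responses: (A,X), (B,Y) → Nash equilibria.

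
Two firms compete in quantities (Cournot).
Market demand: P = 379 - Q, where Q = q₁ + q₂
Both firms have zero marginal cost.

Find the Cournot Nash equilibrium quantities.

q₁* = q₂* = 126.33; P* = 126.33

Work:
Profit: π_i = P·q_i = (a - q_i - q_j)·q_i
FOC: ∂π_i/∂q_i = a - 2q_i - q_j = 0
Reaction function: q_i = (379 - q_j)/2
Symmetry: q* = 379/3 = 126.33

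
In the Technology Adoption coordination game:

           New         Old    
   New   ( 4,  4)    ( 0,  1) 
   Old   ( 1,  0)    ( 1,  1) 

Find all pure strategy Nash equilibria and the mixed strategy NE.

Pure NE: (New, New) and (Old, Old); Mixed NE: p = 0.25, q = 0.25

Work:
Check pure NE:
(New, New): (4, 4) - no unilateral deviation beneficial
(Old, Old): (1, 1) - no unilateral deviation beneficial
Mixed NE: P1 plays New with p = 0.25, P2 plays New with q = 0.25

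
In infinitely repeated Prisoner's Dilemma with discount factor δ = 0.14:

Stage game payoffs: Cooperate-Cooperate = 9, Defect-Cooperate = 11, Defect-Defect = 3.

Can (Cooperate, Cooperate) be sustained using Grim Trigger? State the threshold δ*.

δ* = 0.25; since δ = 0.14 < 0.25, cooperation cannot be sustained

Work:
For Grim Trigger:
Cooperate forever: 9/(1-δ)
Defect then punished: 11 + 3·δ/(1-δ)
Need: 9/(1-δ) ≥ 11 + 3·δ/(1-δ)
Solving: δ ≥ (T-R)/(T-P) = (11-9)/(11-3) = 0.25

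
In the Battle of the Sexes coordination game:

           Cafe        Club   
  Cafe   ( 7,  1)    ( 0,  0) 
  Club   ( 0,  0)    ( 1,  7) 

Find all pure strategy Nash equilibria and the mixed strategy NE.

Pure NE: (Cafe, Cafe) and (Club, Club); Mixed NE: p = 0.875, q = 0.125

Work:
Check pure NE:
(Cafe, Cafe): (7, 1) - no unilateral deviation beneficial
(Club, Club): (1, 7) - no unilateral deviation beneficial
Mixed NE: P1 plays Cafe with p = 0.875, P2 plays Cafe with q = 0.125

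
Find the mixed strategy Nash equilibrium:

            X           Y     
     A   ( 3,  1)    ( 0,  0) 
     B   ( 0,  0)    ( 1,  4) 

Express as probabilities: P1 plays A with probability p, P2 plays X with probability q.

p = 0.8, q = 0.25

Work:
Find probabilities that make opponent indifferent:
P2 chooses q to make P1 indifferent between A and B
P1 chooses p to make P2 indifferent between X and Y
Mixed NE: P1 plays (A: 0.8, B: 0.2), P2 plays (X: 0.25, Y: 0.75)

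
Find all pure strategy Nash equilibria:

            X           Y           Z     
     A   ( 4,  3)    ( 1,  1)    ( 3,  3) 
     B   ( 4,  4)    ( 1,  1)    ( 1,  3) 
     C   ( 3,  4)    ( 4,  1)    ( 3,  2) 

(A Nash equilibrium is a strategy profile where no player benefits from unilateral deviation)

Nash equilibrium: (A, X), (A, Z), (B, X)

Work:
Best responses:
  P1 vs X: payoffs [4, 4, 3] → best response A/B (payoff 4)
  P1 vs Y: payoffs [1, 1, 4] → best response C (payoff 4)
  P1 vs Z: payoffs [3, 1, 3] → best response A/C (payoff 3)
  P2 vs A: payoffs [3, 1, 3] → best response X/Z (payoff 3)
  P2 vs B: payoffs [4, 1, 3] → best response X (payoff 4)
  P2 vs C: payoffs [4, 1, 2] → best response X (payoff 4)
Mutual best responses: (A,X), (A,Z), (B,X) → Nash equilibria.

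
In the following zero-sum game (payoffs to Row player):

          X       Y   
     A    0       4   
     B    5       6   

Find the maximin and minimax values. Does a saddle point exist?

Maximin = 5, Minimax = 5, Saddle: True

Work:
Row minimums: [0, 5] → maximin = 5
Column maximums: [5, 6] → minimax = 5
Saddle point exists! Game value = 5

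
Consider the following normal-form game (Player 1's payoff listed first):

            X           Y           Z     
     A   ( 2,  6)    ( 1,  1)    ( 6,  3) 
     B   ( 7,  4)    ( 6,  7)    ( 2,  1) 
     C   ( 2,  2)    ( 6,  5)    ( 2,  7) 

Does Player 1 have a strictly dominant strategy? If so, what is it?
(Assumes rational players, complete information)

No strictly dominant strategy exists for Player 1

Work:
A strategy strictly dominates another if it gives a strictly higher payoff against every opponent action. Compare each pair of P1's strategies column-by-column:
  A vs B: [2 vs 7, 1 vs 6, 6 vs 2] → A does not strictly dominate B (column X: 2 ≤ 7)
  A vs C: [2 vs 2, 1 vs 6, 6 vs 2] → A does not strictly dominate C (column X: 2 ≤ 2)
  B vs A: [7 vs 2, 6 vs 1, 2 vs 6] → B does not strictly dominate A (column Z: 2 ≤ 6)
  B vs C: [7 vs 2, 6 vs 6, 2 vs 2] → B does not strictly dominate C (column Y: 6 ≤ 6)
  C vs A: [2 vs 2, 6 vs 1, 2 vs 6] → C does not strictly dominate A (column X: 2 ≤ 2)
  C vs B: [2 vs 7, 6 vs 6, 2 vs 2] → C does not strictly dominate B (column X: 2 ≤ 7)
No single strategy strictly dominates all others → no strictly dominant strategy.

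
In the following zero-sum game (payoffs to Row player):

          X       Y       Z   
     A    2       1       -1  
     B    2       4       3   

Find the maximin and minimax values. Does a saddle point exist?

Maximin = 2, Minimax = 2, Saddle: True

Work:
Row minimums: [-1, 2] → maximin = 2
Column maximums: [2, 4, 3] → minimax = 2
Saddle point exists! Game value = 2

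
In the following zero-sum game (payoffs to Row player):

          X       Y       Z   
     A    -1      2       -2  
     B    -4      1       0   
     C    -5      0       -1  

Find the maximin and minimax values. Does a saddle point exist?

Maximin = -2, Minimax = -1, Saddle: False

Work:
Row minimums: [-2, -4, -5] → maximin = -2
Column maximums: [-1, 2, 0] → minimax = -1
No saddle point (maximin ≠ minimax). Mixed strategy needed.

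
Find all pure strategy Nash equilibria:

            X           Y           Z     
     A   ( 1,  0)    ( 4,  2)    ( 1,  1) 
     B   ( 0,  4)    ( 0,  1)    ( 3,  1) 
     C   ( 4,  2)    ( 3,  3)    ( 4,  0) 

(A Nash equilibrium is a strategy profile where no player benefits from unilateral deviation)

Nash equilibrium: (A, Y)

Work:
Best responses:
  P1 vs X: payoffs [1, 0, 4] → best response C (payoff 4)
  P1 vs Y: payoffs [4, 0, 3] → best response A (payoff 4)
  P1 vs Z: payoffs [1, 3, 4] → best response C (payoff 4)
  P2 vs A: payoffs [0, 2, 1] → best response Y (payoff 2)
  P2 vs B: payoffs [4, 1, 1] → best response X (payoff 4)
  P2 vs C: payoffs [2, 3, 0] → best response Y (payoff 3)
Mutual best responses: (A,Y) → Nash equilibria.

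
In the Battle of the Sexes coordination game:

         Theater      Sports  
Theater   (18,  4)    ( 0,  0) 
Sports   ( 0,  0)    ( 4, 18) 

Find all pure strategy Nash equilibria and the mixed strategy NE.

Pure NE: (Theater, Theater) and (Sports, Sports); Mixed NE: p = 0.8182, q = 0.1818

Work:
Check pure NE:
(Theater, Theater): (18, 4) - no unilateral deviation beneficial
(Sports, Sports): (4, 18) - no unilateral deviation beneficial
Mixed NE: P1 plays Theater with p = 0.8182, P2 plays Theater with q = 0.1818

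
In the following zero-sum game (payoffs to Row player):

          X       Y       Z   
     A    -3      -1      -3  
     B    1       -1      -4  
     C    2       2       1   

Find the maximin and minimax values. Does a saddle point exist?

Maximin = 1, Minimax = 1, Saddle: True

Work:
Row minimums: [-3, -4, 1] → maximin = 1
Column maximums: [2, 2, 1] → minimax = 1
Saddle point exists! Game value = 1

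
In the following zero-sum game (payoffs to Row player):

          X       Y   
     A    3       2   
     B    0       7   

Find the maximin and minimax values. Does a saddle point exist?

Maximin = 2, Minimax = 3, Saddle: False

Work:
Row minimums: [2, 0] → maximin = 2
Column maximums: [3, 7] → minimax = 3
No saddle point (maximin ≠ minimax). Mixed strategy needed.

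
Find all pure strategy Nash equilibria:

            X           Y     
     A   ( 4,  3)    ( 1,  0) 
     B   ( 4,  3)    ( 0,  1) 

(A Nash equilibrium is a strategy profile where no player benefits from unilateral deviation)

Nash equilibrium: (A, X), (B, X)

Work:
Best responses:
  P1 vs X: payoffs [4, 4] → best response A/B (payoff 4)
  P1 vs Y: payoffs [1, 0] → best response A (payoff 1)
  P2 vs A: payoffs [3, 0] → best response X (payoff 3)
  P2 vs B: payoffs [3, 1] → best response X (payoff 3)
Mutual best responses: (A,X), (B,X) → Nash equilibria.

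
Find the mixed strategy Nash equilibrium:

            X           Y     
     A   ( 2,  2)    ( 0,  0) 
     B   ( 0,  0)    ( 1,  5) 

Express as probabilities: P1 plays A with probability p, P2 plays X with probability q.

p = 0.7143, q = 0.3333

Work:
Find probabilities that make opponent indifferent:
P2 chooses q to make P1 indifferent between A and B
P1 chooses p to make P2 indifferent between X and Y
Mixed NE: P1 plays (A: 0.7143, B: 0.2857), P2 plays (X: 0.3333, Y: 0.6667)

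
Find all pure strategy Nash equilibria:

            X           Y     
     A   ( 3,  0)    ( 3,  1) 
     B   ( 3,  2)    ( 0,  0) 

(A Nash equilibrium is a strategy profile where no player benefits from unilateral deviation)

Nash equilibrium: (A, Y), (B, X)

Work:
Best responses:
  P1 vs X: payoffs [3, 3] → best response A/B (payoff 3)
  P1 vs Y: payoffs [3, 0] → best response A (payoff 3)
  P2 vs A: payoffs [0, 1] → best response Y (payoff 1)
  P2 vs B: payoffs [2, 0] → best response X (payoff 2)
Mutual best responses: (A,Y), (B,X) → Nash equilibria.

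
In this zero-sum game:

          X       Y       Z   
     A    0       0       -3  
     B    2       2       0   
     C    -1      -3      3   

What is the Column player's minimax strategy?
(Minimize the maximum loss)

Column should play X or Y (all achieve the minimum), value = 2

Work:
Column player minimizes Row's maximum payoff:
Column X: max payoff to Row = 2
Column Y: max payoff to Row = 2
Column Z: max payoff to Row = 3
Minimum is 2, achieved by columns X, Y (tied).
Each of X or Y is a minimax strategy.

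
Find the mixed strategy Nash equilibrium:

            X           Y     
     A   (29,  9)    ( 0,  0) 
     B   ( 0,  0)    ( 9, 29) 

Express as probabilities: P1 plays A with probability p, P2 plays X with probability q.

p = 0.7632, q = 0.2368

Work:
Find probabilities that make opponent indifferent:
P2 chooses q to make P1 indifferent between A and B
P1 chooses p to make P2 indifferent between X and Y
Mixed NE: P1 plays (A: 0.7632, B: 0.2368), P2 plays (X: 0.2368, Y: 0.7632)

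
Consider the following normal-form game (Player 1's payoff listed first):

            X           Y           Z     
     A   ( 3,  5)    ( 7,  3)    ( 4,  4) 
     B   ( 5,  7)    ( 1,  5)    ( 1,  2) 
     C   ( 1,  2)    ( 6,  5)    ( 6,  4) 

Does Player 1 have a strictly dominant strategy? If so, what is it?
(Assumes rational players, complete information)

No strictly dominant strategy exists for Player 1

Work:
A strategy strictly dominates another if it gives a strictly higher payoff against every opponent action. Compare each pair of P1's strategies column-by-column:
  A vs B: [3 vs 5, 7 vs 1, 4 vs 1] → A does not strictly dominate B (column X: 3 ≤ 5)
  A vs C: [3 vs 1, 7 vs 6, 4 vs 6] → A does not strictly dominate C (column Z: 4 ≤ 6)
  B vs A: [5 vs 3, 1 vs 7, 1 vs 4] → B does not strictly dominate A (column Y: 1 ≤ 7)
  B vs C: [5 vs 1, 1 vs 6, 1 vs 6] → B does not strictly dominate C (column Y: 1 ≤ 6)
  C vs A: [1 vs 3, 6 vs 7, 6 vs 4] → C does not strictly dominate A (column X: 1 ≤ 3)
  C vs B: [1 vs 5, 6 vs 1, 6 vs 1] → C does not strictly dominate B (column X: 1 ≤ 5)
No single strategy strictly dominates all others → no strictly dominant strategy.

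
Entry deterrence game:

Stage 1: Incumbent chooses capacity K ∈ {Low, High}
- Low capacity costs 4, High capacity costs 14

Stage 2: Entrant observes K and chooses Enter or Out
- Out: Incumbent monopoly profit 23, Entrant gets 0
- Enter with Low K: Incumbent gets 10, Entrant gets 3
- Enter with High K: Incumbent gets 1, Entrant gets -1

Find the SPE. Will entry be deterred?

SPE: (High, Enter|Low, Out|High); Entry deterred. Incumbent net profit = 9

Work:
After Low K: Entrant enters (3 > 0)
After High K: Entrant stays out (-1 < 0)
Incumbent: Low → 10−4=6, High → 23−14=9
Incumbent chooses High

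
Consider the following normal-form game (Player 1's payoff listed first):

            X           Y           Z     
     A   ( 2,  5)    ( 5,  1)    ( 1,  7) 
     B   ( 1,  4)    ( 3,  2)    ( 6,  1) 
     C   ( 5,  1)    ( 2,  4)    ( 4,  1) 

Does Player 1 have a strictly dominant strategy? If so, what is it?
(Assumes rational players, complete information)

No strictly dominant strategy exists for Player 1

Work:
A strategy strictly dominates another if it gives a strictly higher payoff against every opponent action. Compare each pair of P1's strategies column-by-column:
  A vs B: [2 vs 1, 5 vs 3, 1 vs 6] → A does not strictly dominate B (column Z: 1 ≤ 6)
  A vs C: [2 vs 5, 5 vs 2, 1 vs 4] → A does not strictly dominate C (column X: 2 ≤ 5)
  B vs A: [1 vs 2, 3 vs 5, 6 vs 1] → B does not strictly dominate A (column X: 1 ≤ 2)
  B vs C: [1 vs 5, 3 vs 2, 6 vs 4] → B does not strictly dominate C (column X: 1 ≤ 5)
  C vs A: [5 vs 2, 2 vs 5, 4 vs 1] → C does not strictly dominate A (column Y: 2 ≤ 5)
  C vs B: [5 vs 1, 2 vs 3, 4 vs 6] → C does not strictly dominate B (column Y: 2 ≤ 3)
No single strategy strictly dominates all others → no strictly dominant strategy.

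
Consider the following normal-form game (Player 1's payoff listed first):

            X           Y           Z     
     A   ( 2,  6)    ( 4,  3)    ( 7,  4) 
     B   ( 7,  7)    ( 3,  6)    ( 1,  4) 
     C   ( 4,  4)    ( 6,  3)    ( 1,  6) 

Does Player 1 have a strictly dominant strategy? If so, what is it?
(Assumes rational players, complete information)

No strictly dominant strategy exists for Player 1

Work:
A strategy strictly dominates another if it gives a strictly higher payoff against every opponent action. Compare each pair of P1's strategies column-by-column:
  A vs B: [2 vs 7, 4 vs 3, 7 vs 1] → A does not strictly dominate B (column X: 2 ≤ 7)
  A vs C: [2 vs 4, 4 vs 6, 7 vs 1] → A does not strictly dominate C (column X: 2 ≤ 4)
  B vs A: [7 vs 2, 3 vs 4, 1 vs 7] → B does not strictly dominate A (column Y: 3 ≤ 4)
  B vs C: [7 vs 4, 3 vs 6, 1 vs 1] → B does not strictly dominate C (column Y: 3 ≤ 6)
  C vs A: [4 vs 2, 6 vs 4, 1 vs 7] → C does not strictly dominate A (column Z: 1 ≤ 7)
  C vs B: [4 vs 7, 6 vs 3, 1 vs 1] → C does not strictly dominate B (column X: 4 ≤ 7)
No single strategy strictly dominates all others → no strictly dominant strategy.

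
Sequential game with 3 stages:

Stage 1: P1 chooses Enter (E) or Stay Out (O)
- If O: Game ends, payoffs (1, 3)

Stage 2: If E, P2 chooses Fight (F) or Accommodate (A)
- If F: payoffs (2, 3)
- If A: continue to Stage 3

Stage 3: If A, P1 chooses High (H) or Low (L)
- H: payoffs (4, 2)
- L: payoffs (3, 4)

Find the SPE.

SPE: (E, F, H); Outcome (2, 3)

Work:
Stage 3: P1 chooses H (4 vs 3)
Stage 2: P2: F->3, A->2 (anticipating H). Choose F
Stage 1: P1: O->1, E->2 (anticipating F, H). Choose E
SPE path: E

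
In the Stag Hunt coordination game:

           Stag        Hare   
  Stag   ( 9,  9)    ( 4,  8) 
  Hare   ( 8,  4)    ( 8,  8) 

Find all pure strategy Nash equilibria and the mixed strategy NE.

Pure NE: (Stag, Stag) and (Hare, Hare); Mixed NE: p = 0.8, q = 0.8

Work:
Check pure NE:
(Stag, Stag): (9, 9) - no unilateral deviation beneficial
(Hare, Hare): (8, 8) - no unilateral deviation beneficial
Mixed NE: P1 plays Stag with p = 0.8, P2 plays Stag with q = 0.8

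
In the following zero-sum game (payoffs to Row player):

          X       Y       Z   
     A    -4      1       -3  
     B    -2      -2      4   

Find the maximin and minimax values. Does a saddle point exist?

Maximin = -2, Minimax = -2, Saddle: True

Work:
Row minimums: [-4, -2] → maximin = -2
Column maximums: [-2, 1, 4] → minimax = -2
Saddle point exists! Game value = -2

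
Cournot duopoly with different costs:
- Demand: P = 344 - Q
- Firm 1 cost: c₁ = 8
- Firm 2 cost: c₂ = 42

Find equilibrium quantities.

q₁* = 123.33, q₂* = 89.33

Work:
Reaction: q₁ = (344 - 8 - q₂)/2
Reaction: q₂ = (344 - 42 - q₁)/2
Solve simultaneously:
q₁* = (344 - 2×8 + 42)/3 = 123.33
q₂* = (344 - 2×42 + 8)/3 = 89.33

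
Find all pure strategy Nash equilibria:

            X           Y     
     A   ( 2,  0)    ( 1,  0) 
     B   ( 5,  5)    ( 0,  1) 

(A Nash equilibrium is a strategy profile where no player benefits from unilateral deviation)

Nash equilibrium: (A, Y), (B, X)

Work:
Best responses:
  P1 vs X: payoffs [2, 5] → best response B (payoff 5)
  P1 vs Y: payoffs [1, 0] → best response A (payoff 1)
  P2 vs A: payoffs [0, 0] → best response X/Y (payoff 0)
  P2 vs B: payoffs [5, 1] → best response X (payoff 5)
Mutual best responses: (A,Y), (B,X) → Nash equilibria.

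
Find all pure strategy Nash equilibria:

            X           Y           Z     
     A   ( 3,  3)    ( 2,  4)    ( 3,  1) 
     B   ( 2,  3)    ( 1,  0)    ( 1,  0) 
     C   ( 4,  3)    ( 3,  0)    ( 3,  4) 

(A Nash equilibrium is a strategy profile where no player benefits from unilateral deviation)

Nash equilibrium: (C, Z)

Work:
Best responses:
  P1 vs X: payoffs [3, 2, 4] → best response C (payoff 4)
  P1 vs Y: payoffs [2, 1, 3] → best response C (payoff 3)
  P1 vs Z: payoffs [3, 1, 3] → best response A/C (payoff 3)
  P2 vs A: payoffs [3, 4, 1] → best response Y (payoff 4)
  P2 vs B: payoffs [3, 0, 0] → best response X (payoff 3)
  P2 vs C: payoffs [3, 0, 4] → best response Z (payoff 4)
Mutual best responses: (C,Z) → Nash equilibria.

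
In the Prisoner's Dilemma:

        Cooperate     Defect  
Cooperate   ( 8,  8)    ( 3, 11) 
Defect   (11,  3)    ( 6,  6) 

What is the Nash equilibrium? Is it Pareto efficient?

(Defect, Defect) is NE; not Pareto efficient

Work:
Defect dominates Cooperate for both players:
If P2 cooperates: Defect (11) > Cooperate (8)
If P2 defects: Defect (6) > Cooperate (3)
NE: (Defect, Defect) with payoff (6, 6)
But (Cooperate, Cooperate) = (8, 8) Pareto dominates (6, 6)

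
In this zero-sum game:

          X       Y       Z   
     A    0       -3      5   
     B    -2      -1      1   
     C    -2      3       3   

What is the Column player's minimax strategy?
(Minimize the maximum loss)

Column should play X, value = 0

Work:
Column player minimizes Row's maximum payoff:
Column X: max payoff to Row = 0
Column Y: max payoff to Row = 3
Column Z: max payoff to Row = 5
Minimum is 0, achieved by column X.
Minimax strategy: X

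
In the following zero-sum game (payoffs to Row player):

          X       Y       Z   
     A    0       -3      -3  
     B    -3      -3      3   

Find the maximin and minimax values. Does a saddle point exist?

Maximin = -3, Minimax = -3, Saddle: True

Work:
Row minimums: [-3, -3] → maximin = -3
Column maximums: [0, -3, 3] → minimax = -3
Saddle point exists! Game value = -3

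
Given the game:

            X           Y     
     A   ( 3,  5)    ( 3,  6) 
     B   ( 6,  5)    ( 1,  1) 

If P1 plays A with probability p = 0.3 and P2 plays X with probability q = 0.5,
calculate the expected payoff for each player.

E[P1] = 3.35, E[P2] = 3.75

Work:
E[P1] = p·q·π₁(A,X) + p·(1-q)·π₁(A,Y) + (1-p)·q·π₁(B,X) + (1-p)·(1-q)·π₁(B,Y)
= 0.3·0.5·3 + 0.3·0.5·3 + 0.7·0.5·6 + 0.7·0.5·1
= 3.35

E[P2] = 3.75 (similar calculation)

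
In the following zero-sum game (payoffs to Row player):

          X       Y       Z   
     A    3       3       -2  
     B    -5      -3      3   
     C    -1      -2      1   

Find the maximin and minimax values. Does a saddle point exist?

Maximin = -2, Minimax = 3, Saddle: False

Work:
Row minimums: [-2, -5, -2] → maximin = -2
Column maximums: [3, 3, 3] → minimax = 3
No saddle point (maximin ≠ minimax). Mixed strategy needed.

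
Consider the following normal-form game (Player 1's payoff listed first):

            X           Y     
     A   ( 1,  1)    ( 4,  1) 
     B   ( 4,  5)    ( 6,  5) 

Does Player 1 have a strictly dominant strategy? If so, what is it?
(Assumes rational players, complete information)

Yes, Player 1's strictly dominant strategy is B

Work:
A strategy strictly dominates another if it gives a strictly higher payoff against every opponent action. Compare each pair of P1's strategies column-by-column:
  A vs B: [1 vs 4, 4 vs 6] → A does not strictly dominate B (column X: 1 ≤ 4)
  B vs A: [4 vs 1, 6 vs 4] → B strictly dominates A
B strictly dominates every other strategy → strictly dominant.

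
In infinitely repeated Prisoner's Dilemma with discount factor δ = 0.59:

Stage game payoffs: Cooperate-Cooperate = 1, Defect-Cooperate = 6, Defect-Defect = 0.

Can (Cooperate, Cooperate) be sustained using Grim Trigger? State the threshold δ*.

δ* = 0.8333; since δ = 0.59 < 0.8333, cooperation cannot be sustained

Work:
For Grim Trigger:
Cooperate forever: 1/(1-δ)
Defect then punished: 6 + 0·δ/(1-δ)
Need: 1/(1-δ) ≥ 6 + 0·δ/(1-δ)
Solving: δ ≥ (T-R)/(T-P) = (6-1)/(6-0) = 0.8333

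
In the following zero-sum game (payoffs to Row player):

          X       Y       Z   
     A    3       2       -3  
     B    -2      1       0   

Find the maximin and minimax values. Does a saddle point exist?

Maximin = -2, Minimax = 0, Saddle: False

Work:
Row minimums: [-3, -2] → maximin = -2
Column maximums: [3, 2, 0] → minimax = 0
No saddle point (maximin ≠ minimax). Mixed strategy needed.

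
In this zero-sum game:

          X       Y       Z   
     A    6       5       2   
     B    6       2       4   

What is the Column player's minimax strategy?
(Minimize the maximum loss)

Column should play Z, value = 4

Work:
Column player minimizes Row's maximum payoff:
Column X: max payoff to Row = 6
Column Y: max payoff to Row = 5
Column Z: max payoff to Row = 4
Minimum is 4, achieved by column Z.
Minimax strategy: Z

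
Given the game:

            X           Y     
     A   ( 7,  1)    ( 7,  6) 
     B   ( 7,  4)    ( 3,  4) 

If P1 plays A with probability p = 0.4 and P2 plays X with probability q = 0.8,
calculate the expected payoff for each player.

E[P1] = 6.52, E[P2] = 3.2

Work:
E[P1] = p·q·π₁(A,X) + p·(1-q)·π₁(A,Y) + (1-p)·q·π₁(B,X) + (1-p)·(1-q)·π₁(B,Y)
= 0.4·0.8·7 + 0.4·0.2·7 + 0.6·0.8·7 + 0.6·0.2·3
= 6.52

E[P2] = 3.2 (similar calculation)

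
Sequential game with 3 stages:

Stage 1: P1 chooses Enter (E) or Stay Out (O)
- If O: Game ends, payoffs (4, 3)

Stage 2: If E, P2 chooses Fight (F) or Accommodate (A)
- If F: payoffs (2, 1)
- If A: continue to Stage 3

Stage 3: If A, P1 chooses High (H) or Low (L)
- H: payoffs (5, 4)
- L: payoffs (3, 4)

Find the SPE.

SPE: (E, A, H); Outcome (5, 4)

Work:
Stage 3: P1 chooses H (5 vs 3)
Stage 2: P2: F->1, A->4 (anticipating H). Choose A
Stage 1: P1: O->4, E->5 (anticipating A, H). Choose E
SPE path: E -> A -> H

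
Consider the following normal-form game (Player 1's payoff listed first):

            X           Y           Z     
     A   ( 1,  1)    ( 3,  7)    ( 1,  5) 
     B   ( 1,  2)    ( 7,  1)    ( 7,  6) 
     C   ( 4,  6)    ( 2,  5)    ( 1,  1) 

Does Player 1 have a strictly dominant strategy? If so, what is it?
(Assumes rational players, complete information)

No strictly dominant strategy exists for Player 1

Work:
A strategy strictly dominates another if it gives a strictly higher payoff against every opponent action. Compare each pair of P1's strategies column-by-column:
  A vs B: [1 vs 1, 3 vs 7, 1 vs 7] → A does not strictly dominate B (column X: 1 ≤ 1)
  A vs C: [1 vs 4, 3 vs 2, 1 vs 1] → A does not strictly dominate C (column X: 1 ≤ 4)
  B vs A: [1 vs 1, 7 vs 3, 7 vs 1] → B does not strictly dominate A (column X: 1 ≤ 1)
  B vs C: [1 vs 4, 7 vs 2, 7 vs 1] → B does not strictly dominate C (column X: 1 ≤ 4)
  C vs A: [4 vs 1, 2 vs 3, 1 vs 1] → C does not strictly dominate A (column Y: 2 ≤ 3)
  C vs B: [4 vs 1, 2 vs 7, 1 vs 7] → C does not strictly dominate B (column Y: 2 ≤ 7)
No single strategy strictly dominates all others → no strictly dominant strategy.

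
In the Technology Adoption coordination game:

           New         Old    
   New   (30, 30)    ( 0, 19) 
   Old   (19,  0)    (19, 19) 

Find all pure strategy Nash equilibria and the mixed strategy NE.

Pure NE: (New, New) and (Old, Old); Mixed NE: p = 0.6333, q = 0.6333

Work:
Check pure NE:
(New, New): (30, 30) - no unilateral deviation beneficial
(Old, Old): (19, 19) - no unilateral deviation beneficial
Mixed NE: P1 plays New with p = 0.6333, P2 plays New with q = 0.6333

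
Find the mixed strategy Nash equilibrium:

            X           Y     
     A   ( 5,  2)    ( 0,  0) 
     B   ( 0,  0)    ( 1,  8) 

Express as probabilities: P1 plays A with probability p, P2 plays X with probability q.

p = 0.8, q = 0.1667

Work:
Find probabilities that make opponent indifferent:
P2 chooses q to make P1 indifferent between A and B
P1 chooses p to make P2 indifferent between X and Y
Mixed NE: P1 plays (A: 0.8, B: 0.2), P2 plays (X: 0.1667, Y: 0.8333)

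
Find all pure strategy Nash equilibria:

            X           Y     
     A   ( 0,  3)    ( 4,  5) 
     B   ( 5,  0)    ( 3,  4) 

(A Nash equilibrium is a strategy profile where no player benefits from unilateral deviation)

Nash equilibrium: (A, Y)

Work:
Best responses:
  P1 vs X: payoffs [0, 5] → best response B (payoff 5)
  P1 vs Y: payoffs [4, 3] → best response A (payoff 4)
  P2 vs A: payoffs [3, 5] → best response Y (payoff 5)
  P2 vs B: payoffs [0, 4] → best response Y (payoff 4)
Mutual best responses: (A,Y) → Nash equilibria.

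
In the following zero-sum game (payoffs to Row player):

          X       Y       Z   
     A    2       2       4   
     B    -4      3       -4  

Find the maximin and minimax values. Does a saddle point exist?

Maximin = 2, Minimax = 2, Saddle: True

Work:
Row minimums: [2, -4] → maximin = 2
Column maximums: [2, 3, 4] → minimax = 2
Saddle point exists! Game value = 2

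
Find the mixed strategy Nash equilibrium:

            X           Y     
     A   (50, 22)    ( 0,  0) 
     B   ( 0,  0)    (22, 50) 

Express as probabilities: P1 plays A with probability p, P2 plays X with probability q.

p = 0.6944, q = 0.3056

Work:
Find probabilities that make opponent indifferent:
P2 chooses q to make P1 indifferent between A and B
P1 chooses p to make P2 indifferent between X and Y
Mixed NE: P1 plays (A: 0.6944, B: 0.3056), P2 plays (X: 0.3056, Y: 0.6944)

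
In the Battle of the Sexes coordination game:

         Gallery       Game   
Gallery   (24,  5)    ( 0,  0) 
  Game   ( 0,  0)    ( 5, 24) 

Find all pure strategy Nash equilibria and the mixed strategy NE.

Pure NE: (Gallery, Gallery) and (Game, Game); Mixed NE: p = 0.8276, q = 0.1724

Work:
Check pure NE:
(Gallery, Gallery): (24, 5) - no unilateral deviation beneficial
(Game, Game): (5, 24) - no unilateral deviation beneficial
Mixed NE: P1 plays Gallery with p = 0.8276, P2 plays Gallery with q = 0.1724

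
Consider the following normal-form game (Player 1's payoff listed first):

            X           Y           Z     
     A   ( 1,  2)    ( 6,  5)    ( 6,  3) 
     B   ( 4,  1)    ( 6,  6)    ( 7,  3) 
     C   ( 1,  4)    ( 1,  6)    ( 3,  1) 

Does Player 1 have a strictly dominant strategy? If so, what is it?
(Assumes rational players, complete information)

No strictly dominant strategy exists for Player 1

Work:
A strategy strictly dominates another if it gives a strictly higher payoff against every opponent action. Compare each pair of P1's strategies column-by-column:
  A vs B: [1 vs 4, 6 vs 6, 6 vs 7] → A does not strictly dominate B (column X: 1 ≤ 4)
  A vs C: [1 vs 1, 6 vs 1, 6 vs 3] → A does not strictly dominate C (column X: 1 ≤ 1)
  B vs A: [4 vs 1, 6 vs 6, 7 vs 6] → B does not strictly dominate A (column Y: 6 ≤ 6)
  B vs C: [4 vs 1, 6 vs 1, 7 vs 3] → B strictly dominates C
  C vs A: [1 vs 1, 1 vs 6, 3 vs 6] → C does not strictly dominate A (column X: 1 ≤ 1)
  C vs B: [1 vs 4, 1 vs 6, 3 vs 7] → C does not strictly dominate B (column X: 1 ≤ 4)
No single strategy strictly dominates all others → no strictly dominant strategy.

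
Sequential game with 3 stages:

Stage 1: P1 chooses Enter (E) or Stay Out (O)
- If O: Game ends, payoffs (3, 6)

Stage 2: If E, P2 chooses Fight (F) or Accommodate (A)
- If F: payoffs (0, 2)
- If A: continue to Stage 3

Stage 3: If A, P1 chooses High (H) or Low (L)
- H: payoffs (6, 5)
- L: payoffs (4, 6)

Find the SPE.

SPE: (E, A, H); Outcome (6, 5)

Work:
Stage 3: P1 chooses H (6 vs 4)
Stage 2: P2: F->2, A->5 (anticipating H). Choose A
Stage 1: P1: O->3, E->6 (anticipating A, H). Choose E
SPE path: E -> A -> H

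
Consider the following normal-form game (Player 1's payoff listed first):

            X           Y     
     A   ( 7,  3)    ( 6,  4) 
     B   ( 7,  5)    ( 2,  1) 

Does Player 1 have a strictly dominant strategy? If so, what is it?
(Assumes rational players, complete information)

No strictly dominant strategy exists for Player 1

Work:
A strategy strictly dominates another if it gives a strictly higher payoff against every opponent action. Compare each pair of P1's strategies column-by-column:
  A vs B: [7 vs 7, 6 vs 2] → A does not strictly dominate B (column X: 7 ≤ 7)
  B vs A: [7 vs 7, 2 vs 6] → B does not strictly dominate A (column X: 7 ≤ 7)
No single strategy strictly dominates all others → no strictly dominant strategy.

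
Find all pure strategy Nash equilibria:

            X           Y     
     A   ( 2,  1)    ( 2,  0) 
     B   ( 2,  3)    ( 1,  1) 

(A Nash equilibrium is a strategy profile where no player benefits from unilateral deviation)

Nash equilibrium: (A, X), (B, X)

Work:
Best responses:
  P1 vs X: payoffs [2, 2] → best response A/B (payoff 2)
  P1 vs Y: payoffs [2, 1] → best response A (payoff 2)
  P2 vs A: payoffs [1, 0] → best response X (payoff 1)
  P2 vs B: payoffs [3, 1] → best response X (payoff 3)
Mutual best responses: (A,X), (B,X) → Nash equilibria.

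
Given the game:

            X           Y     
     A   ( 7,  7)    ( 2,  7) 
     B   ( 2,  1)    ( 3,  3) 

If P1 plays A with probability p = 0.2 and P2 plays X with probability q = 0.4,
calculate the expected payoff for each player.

E[P1] = 2.88, E[P2] = 3.16

Work:
E[P1] = p·q·π₁(A,X) + p·(1-q)·π₁(A,Y) + (1-p)·q·π₁(B,X) + (1-p)·(1-q)·π₁(B,Y)
= 0.2·0.4·7 + 0.2·0.6·2 + 0.8·0.4·2 + 0.8·0.6·3
= 2.88

E[P2] = 3.16 (similar calculation)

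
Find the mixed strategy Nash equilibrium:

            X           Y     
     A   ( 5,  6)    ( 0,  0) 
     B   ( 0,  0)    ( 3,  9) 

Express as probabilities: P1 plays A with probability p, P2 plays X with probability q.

p = 0.6, q = 0.375

Work:
Find probabilities that make opponent indifferent:
P2 chooses q to make P1 indifferent between A and B
P1 chooses p to make P2 indifferent between X and Y
Mixed NE: P1 plays (A: 0.6, B: 0.4), P2 plays (X: 0.375, Y: 0.625)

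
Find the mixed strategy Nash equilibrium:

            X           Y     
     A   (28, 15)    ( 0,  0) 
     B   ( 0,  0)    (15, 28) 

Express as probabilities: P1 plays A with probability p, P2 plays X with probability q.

p = 0.6512, q = 0.3488

Work:
Find probabilities that make opponent indifferent:
P2 chooses q to make P1 indifferent between A and B
P1 chooses p to make P2 indifferent between X and Y
Mixed NE: P1 plays (A: 0.6512, B: 0.3488), P2 plays (X: 0.3488, Y: 0.6512)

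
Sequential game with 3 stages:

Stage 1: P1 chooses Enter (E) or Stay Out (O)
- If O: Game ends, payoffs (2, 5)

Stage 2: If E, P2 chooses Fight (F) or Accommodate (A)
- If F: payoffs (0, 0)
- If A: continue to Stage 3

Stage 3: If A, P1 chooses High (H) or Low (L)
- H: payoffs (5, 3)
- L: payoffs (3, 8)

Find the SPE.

SPE: (E, A, H); Outcome (5, 3)

Work:
Stage 3: P1 chooses H (5 vs 3)
Stage 2: P2: F->0, A->3 (anticipating H). Choose A
Stage 1: P1: O->2, E->5 (anticipating A, H). Choose E
SPE path: E -> A -> H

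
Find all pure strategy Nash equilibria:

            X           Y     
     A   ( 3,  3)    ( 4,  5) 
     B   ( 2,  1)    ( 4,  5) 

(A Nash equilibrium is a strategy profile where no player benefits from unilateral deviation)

Nash equilibrium: (A, Y), (B, Y)

Work:
Best responses:
  P1 vs X: payoffs [3, 2] → best response A (payoff 3)
  P1 vs Y: payoffs [4, 4] → best response A/B (payoff 4)
  P2 vs A: payoffs [3, 5] → best response Y (payoff 5)
  P2 vs B: payoffs [1, 5] → best response Y (payoff 5)
Mutual best responses: (A,Y), (B,Y) → Nash equilibria.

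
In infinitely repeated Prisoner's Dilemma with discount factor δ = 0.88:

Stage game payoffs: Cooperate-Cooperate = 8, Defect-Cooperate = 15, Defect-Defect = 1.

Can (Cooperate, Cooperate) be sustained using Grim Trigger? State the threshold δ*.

δ* = 0.5; since δ = 0.88 ≥ 0.5, cooperation can be sustained

Work:
For Grim Trigger:
Cooperate forever: 8/(1-δ)
Defect then punished: 15 + 1·δ/(1-δ)
Need: 8/(1-δ) ≥ 15 + 1·δ/(1-δ)
Solving: δ ≥ (T-R)/(T-P) = (15-8)/(15-1) = 0.5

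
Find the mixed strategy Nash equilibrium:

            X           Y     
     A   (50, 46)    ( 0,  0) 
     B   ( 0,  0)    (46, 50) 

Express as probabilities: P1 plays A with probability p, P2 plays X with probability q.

p = 0.5208, q = 0.4792

Work:
Find probabilities that make opponent indifferent:
P2 chooses q to make P1 indifferent between A and B
P1 chooses p to make P2 indifferent between X and Y
Mixed NE: P1 plays (A: 0.5208, B: 0.4792), P2 plays (X: 0.4792, Y: 0.5208)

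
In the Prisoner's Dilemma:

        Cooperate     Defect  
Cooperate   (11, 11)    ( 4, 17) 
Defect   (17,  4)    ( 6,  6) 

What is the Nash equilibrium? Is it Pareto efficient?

(Defect, Defect) is NE; not Pareto efficient

Work:
Defect dominates Cooperate for both players:
If P2 cooperates: Defect (17) > Cooperate (11)
If P2 defects: Defect (6) > Cooperate (4)
NE: (Defect, Defect) with payoff (6, 6)
But (Cooperate, Cooperate) = (11, 11) Pareto dominates (6, 6)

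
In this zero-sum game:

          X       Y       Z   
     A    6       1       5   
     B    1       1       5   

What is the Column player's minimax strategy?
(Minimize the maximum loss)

Column should play Y, value = 1

Work:
Column player minimizes Row's maximum payoff:
Column X: max payoff to Row = 6
Column Y: max payoff to Row = 1
Column Z: max payoff to Row = 5
Minimum is 1, achieved by column Y.
Minimax strategy: Y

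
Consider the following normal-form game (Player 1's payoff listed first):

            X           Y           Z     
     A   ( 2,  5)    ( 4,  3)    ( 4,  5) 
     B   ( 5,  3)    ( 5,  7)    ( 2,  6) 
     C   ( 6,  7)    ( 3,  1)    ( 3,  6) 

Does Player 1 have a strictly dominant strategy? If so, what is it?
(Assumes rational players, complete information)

No strictly dominant strategy exists for Player 1

Work:
A strategy strictly dominates another if it gives a strictly higher payoff against every opponent action. Compare each pair of P1's strategies column-by-column:
  A vs B: [2 vs 5, 4 vs 5, 4 vs 2] → A does not strictly dominate B (column X: 2 ≤ 5)
  A vs C: [2 vs 6, 4 vs 3, 4 vs 3] → A does not strictly dominate C (column X: 2 ≤ 6)
  B vs A: [5 vs 2, 5 vs 4, 2 vs 4] → B does not strictly dominate A (column Z: 2 ≤ 4)
  B vs C: [5 vs 6, 5 vs 3, 2 vs 3] → B does not strictly dominate C (column X: 5 ≤ 6)
  C vs A: [6 vs 2, 3 vs 4, 3 vs 4] → C does not strictly dominate A (column Y: 3 ≤ 4)
  C vs B: [6 vs 5, 3 vs 5, 3 vs 2] → C does not strictly dominate B (column Y: 3 ≤ 5)
No single strategy strictly dominates all others → no strictly dominant strategy.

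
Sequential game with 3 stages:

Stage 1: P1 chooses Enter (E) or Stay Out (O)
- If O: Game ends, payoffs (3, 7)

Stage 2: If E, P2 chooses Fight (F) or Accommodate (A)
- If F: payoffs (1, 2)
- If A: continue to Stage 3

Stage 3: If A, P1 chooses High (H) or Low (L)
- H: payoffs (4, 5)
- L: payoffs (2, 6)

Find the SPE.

SPE: (E, A, H); Outcome (4, 5)

Work:
Stage 3: P1 chooses H (4 vs 2)
Stage 2: P2: F->2, A->5 (anticipating H). Choose A
Stage 1: P1: O->3, E->4 (anticipating A, H). Choose E
SPE path: E -> A -> H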